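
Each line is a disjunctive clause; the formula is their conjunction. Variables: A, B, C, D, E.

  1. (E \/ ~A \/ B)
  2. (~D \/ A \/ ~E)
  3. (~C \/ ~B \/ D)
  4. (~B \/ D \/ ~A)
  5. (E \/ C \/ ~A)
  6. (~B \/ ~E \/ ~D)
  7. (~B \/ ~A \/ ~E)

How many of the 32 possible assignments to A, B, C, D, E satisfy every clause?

Split on A, then B.
  A=1, B=1: remaining (C,D,E) ∈ {(1,1,0)} — 1.
  A=1, B=0: remaining (C,D,E) ∈ {(0,0,1); (0,1,1); (1,0,1); (1,1,1)} — 4.
  A=0, B=1: remaining (C,D,E) ∈ {(0,0,0); (0,0,1); (0,1,0); (1,1,0)} — 4.
  A=0, B=0: C free; 3 ways for (D,E) × 2^1 = 6.
Total: 1 + 4 + 4 + 6 = 15.

15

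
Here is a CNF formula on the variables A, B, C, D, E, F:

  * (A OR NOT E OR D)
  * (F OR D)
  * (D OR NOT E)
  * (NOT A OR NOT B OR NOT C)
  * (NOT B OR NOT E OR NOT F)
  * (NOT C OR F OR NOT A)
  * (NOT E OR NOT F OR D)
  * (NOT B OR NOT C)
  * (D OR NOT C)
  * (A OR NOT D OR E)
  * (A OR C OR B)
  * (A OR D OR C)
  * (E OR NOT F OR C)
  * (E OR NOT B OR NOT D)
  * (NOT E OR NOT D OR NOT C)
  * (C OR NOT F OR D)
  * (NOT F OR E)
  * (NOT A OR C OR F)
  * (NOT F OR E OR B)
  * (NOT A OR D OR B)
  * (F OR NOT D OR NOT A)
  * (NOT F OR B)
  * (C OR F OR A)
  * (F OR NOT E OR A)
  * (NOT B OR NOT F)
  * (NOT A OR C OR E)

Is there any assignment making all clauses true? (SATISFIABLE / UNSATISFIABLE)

UNSATISFIABLE

F = True:
  propagation gives E=True, D=True, B=False; an empty clause results — contradiction.
F = False:
  propagation gives D=True, A=False, E=True; an empty clause results — contradiction.
Every branch closes, so no satisfying assignment exists.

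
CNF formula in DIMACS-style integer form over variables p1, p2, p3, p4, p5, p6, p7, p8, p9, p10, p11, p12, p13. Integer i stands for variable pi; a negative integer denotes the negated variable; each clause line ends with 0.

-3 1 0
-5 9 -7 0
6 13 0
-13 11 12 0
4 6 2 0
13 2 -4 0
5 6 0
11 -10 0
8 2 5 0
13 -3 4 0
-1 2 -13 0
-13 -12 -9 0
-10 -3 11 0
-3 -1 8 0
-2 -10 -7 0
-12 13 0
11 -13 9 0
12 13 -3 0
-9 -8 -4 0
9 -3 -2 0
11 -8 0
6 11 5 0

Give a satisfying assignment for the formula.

p1 = False, p2 = True, p3 = False, p4 = False, p5 = True, p6 = True, p7 = False, p8 = False, p9 = True, p10 = False, p11 = False, p12 = False, p13 = False

Check each clause:
  1. (~p3 | p1) — ~p3 is true.
  2. (p9 | ~p5 | ~p7) — ~p7 is true.
  3. (p13 | p6) — p6 is true.
  4. (p11 | p12 | ~p13) — ~p13 is true.
  5. (p4 | p6 | p2) — p2 is true.
  6. (p13 | ~p4 | p2) — p2 is true.
  7. (p5 | p6) — p5 is true.
  8. (p11 | ~p10) — ~p10 is true.
  9. (p8 | p5 | p2) — p2 is true.
  10. (p4 | ~p3 | p13) — ~p3 is true.
  11. (~p13 | ~p1 | p2) — p2 is true.
  12. (~p13 | ~p9 | ~p12) — ~p13 is true.
  13. (~p10 | ~p3 | p11) — ~p3 is true.
  14. (p8 | ~p3 | ~p1) — ~p3 is true.
  15. (~p2 | ~p7 | ~p10) — ~p7 is true.
  16. (p13 | ~p12) — ~p12 is true.
  17. (p11 | p9 | ~p13) — p9 is true.
  18. (~p3 | p13 | p12) — ~p3 is true.
  19. (~p4 | ~p9 | ~p8) — ~p8 is true.
  20. (~p2 | p9 | ~p3) — p9 is true.
  21. (~p8 | p11) — ~p8 is true.
  22. (p11 | p5 | p6) — p5 is true.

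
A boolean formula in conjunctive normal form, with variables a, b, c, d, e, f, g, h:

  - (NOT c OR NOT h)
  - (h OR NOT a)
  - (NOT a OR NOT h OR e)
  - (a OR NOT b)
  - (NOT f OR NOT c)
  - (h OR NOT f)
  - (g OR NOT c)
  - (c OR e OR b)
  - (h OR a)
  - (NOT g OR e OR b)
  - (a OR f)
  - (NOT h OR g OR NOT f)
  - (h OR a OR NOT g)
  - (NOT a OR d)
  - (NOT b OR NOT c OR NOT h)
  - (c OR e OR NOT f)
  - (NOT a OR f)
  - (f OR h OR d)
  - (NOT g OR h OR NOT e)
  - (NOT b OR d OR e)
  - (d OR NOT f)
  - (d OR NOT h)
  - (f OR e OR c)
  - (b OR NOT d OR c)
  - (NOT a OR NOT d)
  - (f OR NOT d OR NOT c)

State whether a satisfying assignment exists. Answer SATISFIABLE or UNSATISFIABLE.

UNSATISFIABLE

h = True:
  propagation gives c=False, d=True, b=True, a=True; an empty clause results — contradiction.
h = False:
  propagation gives a=False; an empty clause results — contradiction.
Every branch closes, so no satisfying assignment exists.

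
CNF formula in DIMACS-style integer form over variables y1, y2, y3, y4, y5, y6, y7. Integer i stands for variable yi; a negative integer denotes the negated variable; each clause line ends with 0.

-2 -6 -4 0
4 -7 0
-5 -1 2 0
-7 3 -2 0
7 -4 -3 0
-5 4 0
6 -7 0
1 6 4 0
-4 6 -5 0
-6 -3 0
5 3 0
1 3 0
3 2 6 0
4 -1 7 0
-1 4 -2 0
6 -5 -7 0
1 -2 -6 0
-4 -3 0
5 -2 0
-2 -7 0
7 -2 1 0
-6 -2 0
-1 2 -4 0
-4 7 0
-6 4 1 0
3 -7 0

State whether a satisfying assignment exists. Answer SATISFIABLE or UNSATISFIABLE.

y4 = True:
  propagation gives y3=False, y5=True, y6=True, y2=False; an empty clause results — contradiction.
y4 = False:
  propagation gives y7=False, y5=False, y3=True, y6=False; an empty clause results — contradiction.
Every branch closes, so no satisfying assignment exists.

UNSATISFIABLE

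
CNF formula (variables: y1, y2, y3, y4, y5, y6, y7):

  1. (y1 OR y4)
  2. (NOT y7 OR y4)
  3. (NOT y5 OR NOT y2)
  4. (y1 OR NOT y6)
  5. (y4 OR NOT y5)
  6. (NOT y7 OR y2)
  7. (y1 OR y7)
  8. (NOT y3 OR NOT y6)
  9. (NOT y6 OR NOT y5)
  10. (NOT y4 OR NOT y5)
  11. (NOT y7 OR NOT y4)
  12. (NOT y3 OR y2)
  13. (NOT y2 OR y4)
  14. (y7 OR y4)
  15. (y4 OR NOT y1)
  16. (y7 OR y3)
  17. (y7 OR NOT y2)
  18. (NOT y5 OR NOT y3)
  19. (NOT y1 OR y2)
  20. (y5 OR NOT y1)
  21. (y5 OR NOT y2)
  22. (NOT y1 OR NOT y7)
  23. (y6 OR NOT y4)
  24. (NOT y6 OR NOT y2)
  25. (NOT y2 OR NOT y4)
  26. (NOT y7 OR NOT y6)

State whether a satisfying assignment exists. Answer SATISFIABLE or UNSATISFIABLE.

UNSATISFIABLE

y4 = True:
  propagation gives y5=False, y7=False, y1=True; an empty clause results — contradiction.
y4 = False:
  propagation gives y1=True; an empty clause results — contradiction.
Every branch closes, so no satisfying assignment exists.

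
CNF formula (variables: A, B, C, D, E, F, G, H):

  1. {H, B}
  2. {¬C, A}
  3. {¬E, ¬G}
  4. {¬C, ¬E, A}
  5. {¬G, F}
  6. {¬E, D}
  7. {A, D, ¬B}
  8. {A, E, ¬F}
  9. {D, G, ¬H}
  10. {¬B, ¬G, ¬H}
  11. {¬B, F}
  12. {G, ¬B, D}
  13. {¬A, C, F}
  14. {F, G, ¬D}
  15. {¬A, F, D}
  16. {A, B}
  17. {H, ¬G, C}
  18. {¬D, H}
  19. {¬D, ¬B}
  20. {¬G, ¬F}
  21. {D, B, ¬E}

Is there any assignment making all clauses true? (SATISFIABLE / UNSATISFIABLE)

SATISFIABLE

Branch on A: take A = True.
Set B = False and propagate.
  then H is forced to True.
For the remaining variables, C = True, D = True, E = False, F = True, G = False works.
So A = T, B = F, C = T, D = T, E = F, F = T, G = F, H = T is a satisfying assignment.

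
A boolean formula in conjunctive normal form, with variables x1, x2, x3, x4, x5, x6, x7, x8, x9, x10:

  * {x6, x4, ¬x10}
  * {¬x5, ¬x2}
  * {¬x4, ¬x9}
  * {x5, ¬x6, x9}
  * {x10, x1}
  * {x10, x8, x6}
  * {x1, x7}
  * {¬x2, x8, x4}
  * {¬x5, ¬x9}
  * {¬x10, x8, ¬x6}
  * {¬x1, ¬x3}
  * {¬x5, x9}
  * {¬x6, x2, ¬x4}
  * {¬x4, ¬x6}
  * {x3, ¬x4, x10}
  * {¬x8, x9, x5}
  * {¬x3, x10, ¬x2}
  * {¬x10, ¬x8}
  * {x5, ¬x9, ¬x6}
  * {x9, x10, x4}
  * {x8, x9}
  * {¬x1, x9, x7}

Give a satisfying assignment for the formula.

x1=T  x2=T  x3=F  x4=F  x5=F  x6=F  x7=T  x8=T  x9=T  x10=F

Check each clause:
  1. {x6, x4, ¬x10} — ¬x10 is true.
  2. {¬x2, ¬x5} — ¬x5 is true.
  3. {¬x9, ¬x4} — ¬x4 is true.
  4. {x5, ¬x6, x9} — x9 is true.
  5. {x1, x10} — x1 is true.
  6. {x8, x6, x10} — x8 is true.
  7. {x1, x7} — x1 is true.
  8. {x4, x8, ¬x2} — x8 is true.
  9. {¬x9, ¬x5} — ¬x5 is true.
  10. {¬x6, ¬x10, x8} — x8 is true.
  11. {¬x1, ¬x3} — ¬x3 is true.
  12. {x9, ¬x5} — x9 is true.
  13. {x2, ¬x6, ¬x4} — ¬x6 is true.
  14. {¬x6, ¬x4} — ¬x6 is true.
  15. {x3, ¬x4, x10} — ¬x4 is true.
  16. {x5, x9, ¬x8} — x9 is true.
  17. {¬x3, x10, ¬x2} — ¬x3 is true.
  18. {¬x10, ¬x8} — ¬x10 is true.
  19. {¬x9, ¬x6, x5} — ¬x6 is true.
  20. {x10, x9, x4} — x9 is true.
  21. {x8, x9} — x8 is true.
  22. {¬x1, x9, x7} — x9 is true.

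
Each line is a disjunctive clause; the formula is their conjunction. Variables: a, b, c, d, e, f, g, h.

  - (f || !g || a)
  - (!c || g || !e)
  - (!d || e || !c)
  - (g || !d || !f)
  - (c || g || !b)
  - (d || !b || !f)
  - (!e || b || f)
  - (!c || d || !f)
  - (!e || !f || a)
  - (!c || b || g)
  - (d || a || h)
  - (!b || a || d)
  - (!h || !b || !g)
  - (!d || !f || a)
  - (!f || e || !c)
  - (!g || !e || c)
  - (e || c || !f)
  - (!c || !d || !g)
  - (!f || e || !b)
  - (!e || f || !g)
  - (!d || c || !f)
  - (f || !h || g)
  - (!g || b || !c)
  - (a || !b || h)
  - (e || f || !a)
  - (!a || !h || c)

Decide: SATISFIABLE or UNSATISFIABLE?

Try a = False.
For the remaining variables, b = False, c = False, d = True, e = False, f = False, g = False, h = False works.
So a=False  b=False  c=False  d=True  e=False  f=False  g=False  h=False is a satisfying assignment.

SATISFIABLE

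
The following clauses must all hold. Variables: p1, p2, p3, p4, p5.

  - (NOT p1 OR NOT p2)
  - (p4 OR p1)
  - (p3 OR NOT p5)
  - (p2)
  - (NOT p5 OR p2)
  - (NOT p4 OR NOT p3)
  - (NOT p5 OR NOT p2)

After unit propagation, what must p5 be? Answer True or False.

False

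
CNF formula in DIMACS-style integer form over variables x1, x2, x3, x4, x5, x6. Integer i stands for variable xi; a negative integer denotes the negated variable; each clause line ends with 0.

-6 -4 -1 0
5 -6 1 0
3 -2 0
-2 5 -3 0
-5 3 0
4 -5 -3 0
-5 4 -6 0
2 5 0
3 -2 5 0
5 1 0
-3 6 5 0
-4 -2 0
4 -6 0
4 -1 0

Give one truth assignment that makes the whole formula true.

x1=T, x2=F, x3=T, x4=T, x5=T, x6=F

Set x1 = True and propagate.
  then x4 is forced to True.
  then x6 is forced to False.
  then x2 is forced to False.
  then x5 is forced to True.
  then x3 is forced to True.
Every clause has at least one true literal under this assignment.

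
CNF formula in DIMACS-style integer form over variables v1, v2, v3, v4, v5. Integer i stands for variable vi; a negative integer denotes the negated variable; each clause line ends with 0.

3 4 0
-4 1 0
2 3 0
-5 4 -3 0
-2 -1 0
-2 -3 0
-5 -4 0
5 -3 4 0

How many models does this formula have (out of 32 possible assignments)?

1

Satisfying assignments:
  v1=T v2=F v3=T v4=T v5=F
Count: 1.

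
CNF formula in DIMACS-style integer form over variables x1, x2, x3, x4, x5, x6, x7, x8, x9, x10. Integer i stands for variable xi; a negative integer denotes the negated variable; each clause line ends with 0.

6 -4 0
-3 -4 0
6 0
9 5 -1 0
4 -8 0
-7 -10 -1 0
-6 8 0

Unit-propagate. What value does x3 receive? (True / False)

(x6) is a unit clause: x6 = True.
In (NOT x6 OR x8), NOT x6 is now false; x8 must hold, so x8 = True.
(x4 OR NOT x8) with x8 = True leaves only x4, so x4 = True.
In (NOT x3 OR NOT x4), NOT x4 is now false; NOT x3 must hold, so x3 = False.

False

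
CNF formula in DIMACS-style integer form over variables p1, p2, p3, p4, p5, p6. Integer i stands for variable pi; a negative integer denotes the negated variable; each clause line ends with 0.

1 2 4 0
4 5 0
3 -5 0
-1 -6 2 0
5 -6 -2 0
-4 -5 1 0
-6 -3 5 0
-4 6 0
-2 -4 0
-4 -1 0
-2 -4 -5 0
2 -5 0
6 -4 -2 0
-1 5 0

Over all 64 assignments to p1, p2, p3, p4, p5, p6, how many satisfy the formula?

Satisfying assignments:
  p1=0 p2=0 p3=0 p4=1 p5=0 p6=1
  p1=0 p2=1 p3=1 p4=0 p5=1 p6=0
  p1=0 p2=1 p3=1 p4=0 p5=1 p6=1
  p1=1 p2=1 p3=1 p4=0 p5=1 p6=0
  p1=1 p2=1 p3=1 p4=0 p5=1 p6=1
Count: 5.

5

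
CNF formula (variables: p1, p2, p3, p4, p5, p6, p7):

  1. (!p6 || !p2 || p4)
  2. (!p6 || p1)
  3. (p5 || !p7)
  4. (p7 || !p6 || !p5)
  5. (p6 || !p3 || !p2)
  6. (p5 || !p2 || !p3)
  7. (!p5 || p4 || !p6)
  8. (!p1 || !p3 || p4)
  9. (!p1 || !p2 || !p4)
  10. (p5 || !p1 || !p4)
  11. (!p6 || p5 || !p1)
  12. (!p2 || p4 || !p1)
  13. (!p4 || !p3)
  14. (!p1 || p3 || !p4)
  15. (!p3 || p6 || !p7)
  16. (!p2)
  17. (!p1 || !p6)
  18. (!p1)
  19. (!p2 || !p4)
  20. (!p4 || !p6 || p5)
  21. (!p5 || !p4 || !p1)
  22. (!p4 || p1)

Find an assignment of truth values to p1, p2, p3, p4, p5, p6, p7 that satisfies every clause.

p1=False, p2=False, p3=False, p4=False, p5=True, p6=False, p7=True

Check each clause:
  1. (!p2 || !p6 || p4) — !p6 is true.
  2. (p1 || !p6) — !p6 is true.
  3. (p5 || !p7) — p5 is true.
  4. (!p6 || !p5 || p7) — !p6 is true.
  5. (p6 || !p2 || !p3) — !p3 is true.
  6. (!p2 || !p3 || p5) — !p3 is true.
  7. (!p6 || !p5 || p4) — !p6 is true.
  8. (!p1 || p4 || !p3) — !p3 is true.
  9. (!p4 || !p1 || !p2) — !p4 is true.
  10. (!p1 || p5 || !p4) — !p4 is true.
  11. (!p6 || !p1 || p5) — !p6 is true.
  12. (p4 || !p1 || !p2) — !p1 is true.
  13. (!p3 || !p4) — !p4 is true.
  14. (!p4 || p3 || !p1) — !p4 is true.
  15. (!p7 || !p3 || p6) — !p3 is true.
  16. (!p2) — !p2 is true.
  17. (!p6 || !p1) — !p6 is true.
  18. (!p1) — !p1 is true.
  19. (!p4 || !p2) — !p4 is true.
  20. (!p6 || p5 || !p4) — !p6 is true.
  21. (!p1 || !p5 || !p4) — !p4 is true.
  22. (p1 || !p4) — !p4 is true.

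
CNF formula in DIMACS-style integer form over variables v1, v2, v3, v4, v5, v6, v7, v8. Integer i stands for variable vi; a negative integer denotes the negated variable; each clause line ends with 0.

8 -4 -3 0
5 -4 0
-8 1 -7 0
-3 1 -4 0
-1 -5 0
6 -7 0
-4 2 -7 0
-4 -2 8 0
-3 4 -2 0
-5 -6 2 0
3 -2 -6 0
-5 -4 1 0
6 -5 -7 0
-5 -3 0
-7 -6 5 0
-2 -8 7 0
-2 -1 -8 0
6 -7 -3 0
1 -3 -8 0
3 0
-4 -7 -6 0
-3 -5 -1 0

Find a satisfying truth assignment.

v1=1, v2=0, v3=1, v4=0, v5=0, v6=0, v7=0, v8=0

Unit propagation: (v3) forces v3 = True.
The clause (NOT v5) is unit: v5 must be False.
Unit propagation: (NOT v4) forces v4 = False.
Unit propagation: (NOT v2) forces v2 = False.
v1 occurs only positively in the remaining clauses — set v1 = True.
Pure literal: v7 appears only negated; assign v7 = False.
v6, v8 are now unconstrained; take v6 = False, v8 = False.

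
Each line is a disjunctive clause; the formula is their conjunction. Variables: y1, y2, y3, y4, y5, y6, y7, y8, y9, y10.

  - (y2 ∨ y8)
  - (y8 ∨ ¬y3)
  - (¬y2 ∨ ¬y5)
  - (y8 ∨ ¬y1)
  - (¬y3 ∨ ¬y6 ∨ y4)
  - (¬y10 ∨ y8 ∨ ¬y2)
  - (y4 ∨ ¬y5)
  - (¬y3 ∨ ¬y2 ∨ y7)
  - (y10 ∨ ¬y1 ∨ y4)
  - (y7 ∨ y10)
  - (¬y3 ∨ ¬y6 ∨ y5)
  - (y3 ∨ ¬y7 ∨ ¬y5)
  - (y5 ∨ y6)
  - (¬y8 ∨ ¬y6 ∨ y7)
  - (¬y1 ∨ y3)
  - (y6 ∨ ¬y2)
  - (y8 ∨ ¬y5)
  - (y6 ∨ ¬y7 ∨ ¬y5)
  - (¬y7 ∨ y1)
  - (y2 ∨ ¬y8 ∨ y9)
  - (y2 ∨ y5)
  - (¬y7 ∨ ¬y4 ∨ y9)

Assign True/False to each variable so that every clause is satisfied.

y1=T, y2=F, y3=T, y4=T, y5=T, y6=T, y7=T, y8=T, y9=T, y10=F

Pure literal: y9 appears only positively; assign y9 = True.
Branch on y1: take y1 = True.
  then y8 is forced to True.
  then y3 is forced to True.
The remaining clauses are satisfied by y2 = False, y4 = True, y5 = True, y6 = True, y7 = True, y10 = False.
Check each clause:
  1. (y8 ∨ y2) — y8 is true.
  2. (¬y3 ∨ y8) — y8 is true.
  3. (¬y2 ∨ ¬y5) — ¬y2 is true.
  4. (y8 ∨ ¬y1) — y8 is true.
  5. (¬y6 ∨ ¬y3 ∨ y4) — y4 is true.
  6. (y8 ∨ ¬y2 ∨ ¬y10) — y8 is true.
  7. (¬y5 ∨ y4) — y4 is true.
  8. (y7 ∨ ¬y3 ∨ ¬y2) — ¬y2 is true.
  9. (y10 ∨ y4 ∨ ¬y1) — y4 is true.
  10. (y10 ∨ y7) — y7 is true.
  11. (¬y3 ∨ ¬y6 ∨ y5) — y5 is true.
  12. (¬y5 ∨ ¬y7 ∨ y3) — y3 is true.
  13. (y5 ∨ y6) — y5 is true.
  14. (¬y6 ∨ ¬y8 ∨ y7) — y7 is true.
  15. (¬y1 ∨ y3) — y3 is true.
  16. (y6 ∨ ¬y2) — ¬y2 is true.
  17. (y8 ∨ ¬y5) — y8 is true.
  18. (¬y7 ∨ ¬y5 ∨ y6) — y6 is true.
  19. (¬y7 ∨ y1) — y1 is true.
  20. (¬y8 ∨ y2 ∨ y9) — y9 is true.
  21. (y5 ∨ y2) — y5 is true.
  22. (¬y4 ∨ y9 ∨ ¬y7) — y9 is true.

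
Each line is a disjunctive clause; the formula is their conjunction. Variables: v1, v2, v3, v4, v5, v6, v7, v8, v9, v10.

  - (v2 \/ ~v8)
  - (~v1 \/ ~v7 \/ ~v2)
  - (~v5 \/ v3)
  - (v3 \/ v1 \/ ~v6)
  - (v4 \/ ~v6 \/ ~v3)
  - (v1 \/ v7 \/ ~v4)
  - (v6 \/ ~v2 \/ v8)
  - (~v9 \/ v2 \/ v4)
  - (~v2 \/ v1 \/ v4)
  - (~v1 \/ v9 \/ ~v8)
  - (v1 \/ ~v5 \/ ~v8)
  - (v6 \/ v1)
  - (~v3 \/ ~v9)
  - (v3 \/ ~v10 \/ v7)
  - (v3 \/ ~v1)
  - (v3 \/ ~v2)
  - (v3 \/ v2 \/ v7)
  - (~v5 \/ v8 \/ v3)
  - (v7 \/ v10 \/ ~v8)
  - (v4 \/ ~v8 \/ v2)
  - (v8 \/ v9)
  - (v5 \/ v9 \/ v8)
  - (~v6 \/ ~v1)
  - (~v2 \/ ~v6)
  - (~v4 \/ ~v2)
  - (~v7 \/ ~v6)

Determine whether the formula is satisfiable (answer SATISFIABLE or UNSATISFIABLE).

v2 = True:
  propagation gives v3=True, v9=False, v8=True, v1=False; an empty clause results — contradiction.
v2 = False:
  propagation gives v8=False, v9=True, v4=True, v3=False; an empty clause results — contradiction.
Every branch closes, so no satisfying assignment exists.

UNSATISFIABLE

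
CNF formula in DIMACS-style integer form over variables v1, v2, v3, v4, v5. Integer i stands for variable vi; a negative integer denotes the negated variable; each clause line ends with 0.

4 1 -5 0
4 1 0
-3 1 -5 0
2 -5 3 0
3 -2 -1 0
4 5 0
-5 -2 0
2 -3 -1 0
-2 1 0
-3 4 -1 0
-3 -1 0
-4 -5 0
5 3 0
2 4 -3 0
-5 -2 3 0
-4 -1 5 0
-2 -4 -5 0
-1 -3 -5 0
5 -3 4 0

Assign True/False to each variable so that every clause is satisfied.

Branch on v1: take v1 = False.
  then v4 is forced to True.
  then v2 is forced to False.
  then v5 is forced to False.
  then v3 is forced to True.
Check each clause:
  1. (v1 || v4 || !v5) — !v5 is true.
  2. (v1 || v4) — v4 is true.
  3. (!v3 || !v5 || v1) — !v5 is true.
  4. (v2 || v3 || !v5) — v3 is true.
  5. (!v2 || v3 || !v1) — v3 is true.
  6. (v4 || v5) — v4 is true.
  7. (!v5 || !v2) — !v5 is true.
  8. (!v3 || v2 || !v1) — !v1 is true.
  9. (!v2 || v1) — !v2 is true.
  10. (!v1 || !v3 || v4) — v4 is true.
  11. (!v3 || !v1) — !v1 is true.
  12. (!v4 || !v5) — !v5 is true.
  13. (v5 || v3) — v3 is true.
  14. (!v3 || v4 || v2) — v4 is true.
  15. (!v5 || v3 || !v2) — v3 is true.
  16. (!v1 || !v4 || v5) — !v1 is true.
  17. (!v2 || !v4 || !v5) — !v5 is true.
  18. (!v1 || !v3 || !v5) — !v5 is true.
  19. (v5 || !v3 || v4) — v4 is true.

v1=False, v2=False, v3=True, v4=True, v5=False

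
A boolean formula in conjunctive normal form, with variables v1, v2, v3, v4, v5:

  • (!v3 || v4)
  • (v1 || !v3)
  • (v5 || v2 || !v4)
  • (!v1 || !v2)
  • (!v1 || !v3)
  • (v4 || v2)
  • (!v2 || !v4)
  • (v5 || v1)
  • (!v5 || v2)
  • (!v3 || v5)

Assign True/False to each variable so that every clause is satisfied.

v3 occurs only negated in the remaining clauses — set v3 = False.
Try v1 = False.
  then v5 is forced to True.
  then v2 is forced to True.
  then v4 is forced to False.
Every clause has at least one true literal under this assignment.

v1 = False, v2 = True, v3 = False, v4 = False, v5 = True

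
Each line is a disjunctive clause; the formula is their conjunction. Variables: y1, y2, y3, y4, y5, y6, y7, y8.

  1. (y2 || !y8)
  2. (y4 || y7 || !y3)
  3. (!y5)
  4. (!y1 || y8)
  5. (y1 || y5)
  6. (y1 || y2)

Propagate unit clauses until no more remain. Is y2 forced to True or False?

True

Unit clause (!y5) sets y5 = False.
(y5 || y1) with y5 = False leaves only y1, so y1 = True.
From (!y1 || y8) and y1 = True: y8 = True.
From (!y8 || y2) and y8 = True: y2 = True.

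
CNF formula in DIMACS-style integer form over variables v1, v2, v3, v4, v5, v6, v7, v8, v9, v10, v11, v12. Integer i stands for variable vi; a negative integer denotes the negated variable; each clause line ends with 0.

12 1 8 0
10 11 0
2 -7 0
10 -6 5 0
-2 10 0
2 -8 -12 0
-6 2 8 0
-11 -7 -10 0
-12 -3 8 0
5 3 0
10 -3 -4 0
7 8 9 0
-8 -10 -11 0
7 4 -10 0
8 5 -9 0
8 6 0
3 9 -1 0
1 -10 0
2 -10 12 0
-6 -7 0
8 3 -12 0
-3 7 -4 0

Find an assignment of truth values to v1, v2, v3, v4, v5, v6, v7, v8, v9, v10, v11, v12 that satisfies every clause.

Set v1 = True and propagate.
Set v2 = True and propagate.
  then v10 is forced to True.
Branch on v3: take v3 = True.
For the remaining variables, v4 = False, v5 = False, v6 = False, v7 = True, v8 = True, v9 = False, v11 = False, v12 = False works.
Check each clause:
  1. (v12 | v1 | v8) — v8 is true.
  2. (v10 | v11) — v10 is true.
  3. (~v7 | v2) — v2 is true.
  4. (v5 | ~v6 | v10) — ~v6 is true.
  5. (v10 | ~v2) — v10 is true.
  6. (v2 | ~v8 | ~v12) — v2 is true.
  7. (~v6 | v2 | v8) — v8 is true.
  8. (~v11 | ~v10 | ~v7) — ~v11 is true.
  9. (~v3 | v8 | ~v12) — v8 is true.
  10. (v3 | v5) — v3 is true.
  11. (~v3 | ~v4 | v10) — v10 is true.
  12. (v7 | v9 | v8) — v8 is true.
  13. (~v11 | ~v10 | ~v8) — ~v11 is true.
  14. (v7 | v4 | ~v10) — v7 is true.
  15. (v8 | v5 | ~v9) — v8 is true.
  16. (v6 | v8) — v8 is true.
  17. (v3 | ~v1 | v9) — v3 is true.
  18. (~v10 | v1) — v1 is true.
  19. (v12 | ~v10 | v2) — v2 is true.
  20. (~v6 | ~v7) — ~v6 is true.
  21. (v8 | ~v12 | v3) — v8 is true.
  22. (~v3 | v7 | ~v4) — ~v4 is true.

v1 = T  v2 = T  v3 = T  v4 = F  v5 = F  v6 = F  v7 = T  v8 = T  v9 = F  v10 = T  v11 = F  v12 = F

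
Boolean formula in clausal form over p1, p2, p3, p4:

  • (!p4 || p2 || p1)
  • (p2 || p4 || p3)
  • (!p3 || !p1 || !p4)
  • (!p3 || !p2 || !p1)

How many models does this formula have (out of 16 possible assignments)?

Case analysis on p1 and p2:
  p1=T, p2=T: remaining (p3,p4) ∈ {(F,F); (F,T)} — 2.
  p1=T, p2=F: remaining (p3,p4) ∈ {(F,T); (T,F)} — 2.
  p1=F, p2=T: remaining (p3,p4) ∈ {(F,F); (F,T); (T,F); (T,T)} — 4.
  p1=F, p2=F: remaining (p3,p4) ∈ {(T,F)} — 1.
Total: 2 + 2 + 4 + 1 = 9.

9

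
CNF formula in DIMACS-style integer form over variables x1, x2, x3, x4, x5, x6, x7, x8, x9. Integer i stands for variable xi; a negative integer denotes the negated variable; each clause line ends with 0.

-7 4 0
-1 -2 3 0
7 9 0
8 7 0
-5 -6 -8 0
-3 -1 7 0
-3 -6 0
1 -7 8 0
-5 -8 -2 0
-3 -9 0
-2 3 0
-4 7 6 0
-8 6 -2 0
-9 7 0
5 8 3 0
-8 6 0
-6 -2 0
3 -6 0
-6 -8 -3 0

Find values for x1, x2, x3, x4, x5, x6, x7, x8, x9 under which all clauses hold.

x1=True, x2=False, x3=True, x4=True, x5=False, x6=False, x7=True, x8=False, x9=False

Pure literal: x2 appears only negated; assign x2 = False.
Branch on x1: take x1 = True.
Branch on x3: take x3 = True.
  then x7 is forced to True.
  then x4 is forced to True.
  then x6 is forced to False.
  then x9 is forced to False.
  then x8 is forced to False.
x5 is now unconstrained; take x5 = False.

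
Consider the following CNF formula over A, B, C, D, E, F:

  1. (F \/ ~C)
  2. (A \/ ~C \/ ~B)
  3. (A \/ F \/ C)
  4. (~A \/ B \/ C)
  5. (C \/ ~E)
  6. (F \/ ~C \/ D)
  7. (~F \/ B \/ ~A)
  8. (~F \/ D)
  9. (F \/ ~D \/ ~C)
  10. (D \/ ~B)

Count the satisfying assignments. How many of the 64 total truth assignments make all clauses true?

Split on C, then F.
  C=1, F=1: remaining (A,B,D,E) ∈ {(0,0,1,0); (0,0,1,1); (1,1,1,0); (1,1,1,1)} — 4.
  C=1, F=0: a clause becomes empty — 0.
  C=0, F=1: remaining (A,B,D,E) ∈ {(0,0,1,0); (0,1,1,0); (1,1,1,0)} — 3.
  C=0, F=0: remaining (A,B,D,E) ∈ {(1,1,1,0)} — 1.
Total: 4 + 0 + 3 + 1 = 8.

8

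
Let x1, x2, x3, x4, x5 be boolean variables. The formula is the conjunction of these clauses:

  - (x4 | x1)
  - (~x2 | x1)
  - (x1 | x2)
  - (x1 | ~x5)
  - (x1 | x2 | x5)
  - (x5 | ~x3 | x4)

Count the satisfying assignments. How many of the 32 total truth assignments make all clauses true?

14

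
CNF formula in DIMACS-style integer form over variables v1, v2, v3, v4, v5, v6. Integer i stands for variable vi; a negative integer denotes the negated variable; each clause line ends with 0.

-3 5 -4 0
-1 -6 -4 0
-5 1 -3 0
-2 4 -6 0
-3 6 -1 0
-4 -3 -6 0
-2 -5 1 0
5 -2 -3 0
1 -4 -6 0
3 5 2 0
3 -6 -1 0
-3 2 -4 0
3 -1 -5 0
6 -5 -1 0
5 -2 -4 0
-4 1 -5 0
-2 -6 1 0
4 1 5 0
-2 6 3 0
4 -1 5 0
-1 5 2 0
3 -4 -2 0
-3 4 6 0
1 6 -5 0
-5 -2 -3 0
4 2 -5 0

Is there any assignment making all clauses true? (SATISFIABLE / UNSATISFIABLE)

UNSATISFIABLE

v5 = True:
  v1 = True:
    propagation gives v3=True, v6=True, v4=False, v2=False; an empty clause results — contradiction.
  v1 = False:
    propagation gives v3=False, v2=False, v4=False; an empty clause results — contradiction.
v5 = False:
  v4 = True:
    propagation gives v3=False, v2=True; an empty clause results — contradiction.
  v4 = False:
    propagation gives v1=True; an empty clause results — contradiction.
Every branch closes, so no satisfying assignment exists.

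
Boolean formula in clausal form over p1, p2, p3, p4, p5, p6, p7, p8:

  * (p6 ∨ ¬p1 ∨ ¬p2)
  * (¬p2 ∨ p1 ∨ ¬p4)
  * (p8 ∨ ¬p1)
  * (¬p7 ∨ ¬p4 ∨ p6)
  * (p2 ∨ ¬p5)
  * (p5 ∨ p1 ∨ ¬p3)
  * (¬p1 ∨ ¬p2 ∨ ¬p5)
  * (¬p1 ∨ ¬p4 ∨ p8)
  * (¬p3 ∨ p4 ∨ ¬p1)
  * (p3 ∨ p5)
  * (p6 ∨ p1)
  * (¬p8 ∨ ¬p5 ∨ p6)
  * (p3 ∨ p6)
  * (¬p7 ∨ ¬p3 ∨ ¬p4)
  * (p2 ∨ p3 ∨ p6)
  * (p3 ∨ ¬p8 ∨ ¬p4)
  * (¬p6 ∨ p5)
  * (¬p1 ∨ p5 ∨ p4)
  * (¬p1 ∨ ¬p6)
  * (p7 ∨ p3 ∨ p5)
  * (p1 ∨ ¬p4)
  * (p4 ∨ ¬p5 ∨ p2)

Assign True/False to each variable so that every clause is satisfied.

p1=False, p2=True, p3=True, p4=False, p5=True, p6=True, p7=True, p8=False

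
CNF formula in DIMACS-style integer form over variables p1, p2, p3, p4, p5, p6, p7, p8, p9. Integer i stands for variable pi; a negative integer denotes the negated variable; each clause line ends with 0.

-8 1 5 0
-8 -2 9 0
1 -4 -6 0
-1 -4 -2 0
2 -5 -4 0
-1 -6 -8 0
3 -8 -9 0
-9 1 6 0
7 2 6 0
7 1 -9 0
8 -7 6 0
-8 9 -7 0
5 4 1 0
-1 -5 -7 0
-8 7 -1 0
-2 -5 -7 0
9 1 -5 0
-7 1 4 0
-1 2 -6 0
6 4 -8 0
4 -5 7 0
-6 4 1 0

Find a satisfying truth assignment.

p1 = True  p2 = True  p3 = True  p4 = False  p5 = False  p6 = True  p7 = True  p8 = False  p9 = False

p3 occurs only positively in the remaining clauses — set p3 = True.
Set p1 = True and propagate.
For the remaining variables, p2 = True, p4 = False, p5 = False, p6 = True, p7 = True, p8 = False, p9 = False works.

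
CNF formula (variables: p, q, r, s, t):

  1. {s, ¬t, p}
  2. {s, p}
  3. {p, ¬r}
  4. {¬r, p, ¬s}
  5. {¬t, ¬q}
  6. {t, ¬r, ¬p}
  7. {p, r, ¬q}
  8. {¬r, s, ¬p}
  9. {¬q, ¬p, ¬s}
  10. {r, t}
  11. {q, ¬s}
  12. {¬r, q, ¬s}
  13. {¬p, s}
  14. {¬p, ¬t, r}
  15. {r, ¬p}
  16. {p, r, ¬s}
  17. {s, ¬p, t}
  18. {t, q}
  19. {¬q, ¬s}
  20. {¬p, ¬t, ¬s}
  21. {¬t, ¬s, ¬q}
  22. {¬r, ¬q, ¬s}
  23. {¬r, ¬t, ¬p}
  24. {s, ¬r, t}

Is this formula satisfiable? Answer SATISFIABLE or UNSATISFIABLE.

UNSATISFIABLE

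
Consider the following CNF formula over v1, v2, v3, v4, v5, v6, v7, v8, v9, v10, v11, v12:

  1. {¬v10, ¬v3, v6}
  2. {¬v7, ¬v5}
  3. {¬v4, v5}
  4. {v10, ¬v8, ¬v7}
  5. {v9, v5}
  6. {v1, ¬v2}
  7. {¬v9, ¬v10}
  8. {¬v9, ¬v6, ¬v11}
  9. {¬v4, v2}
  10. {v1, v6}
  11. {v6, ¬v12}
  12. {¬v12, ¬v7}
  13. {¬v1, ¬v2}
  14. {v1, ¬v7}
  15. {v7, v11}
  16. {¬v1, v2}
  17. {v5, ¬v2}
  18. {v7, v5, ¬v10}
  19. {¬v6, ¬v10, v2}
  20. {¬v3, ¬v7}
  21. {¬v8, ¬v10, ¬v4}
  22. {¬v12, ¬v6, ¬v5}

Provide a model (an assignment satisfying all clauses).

v1=F, v2=F, v3=T, v4=F, v5=T, v6=T, v7=F, v8=T, v9=F, v10=F, v11=T, v12=F

Pure literal: v4 appears only negated; assign v4 = False.
Pure literal: v12 appears only negated; assign v12 = False.
Try v1 = False.
  then v2 is forced to False.
  then v6 is forced to True.
  then v7 is forced to False.
  then v11 is forced to True.
  then v9 is forced to False.
  then v5 is forced to True.
  then v10 is forced to False.
v3, v8 are now unconstrained; take v3 = True, v8 = True.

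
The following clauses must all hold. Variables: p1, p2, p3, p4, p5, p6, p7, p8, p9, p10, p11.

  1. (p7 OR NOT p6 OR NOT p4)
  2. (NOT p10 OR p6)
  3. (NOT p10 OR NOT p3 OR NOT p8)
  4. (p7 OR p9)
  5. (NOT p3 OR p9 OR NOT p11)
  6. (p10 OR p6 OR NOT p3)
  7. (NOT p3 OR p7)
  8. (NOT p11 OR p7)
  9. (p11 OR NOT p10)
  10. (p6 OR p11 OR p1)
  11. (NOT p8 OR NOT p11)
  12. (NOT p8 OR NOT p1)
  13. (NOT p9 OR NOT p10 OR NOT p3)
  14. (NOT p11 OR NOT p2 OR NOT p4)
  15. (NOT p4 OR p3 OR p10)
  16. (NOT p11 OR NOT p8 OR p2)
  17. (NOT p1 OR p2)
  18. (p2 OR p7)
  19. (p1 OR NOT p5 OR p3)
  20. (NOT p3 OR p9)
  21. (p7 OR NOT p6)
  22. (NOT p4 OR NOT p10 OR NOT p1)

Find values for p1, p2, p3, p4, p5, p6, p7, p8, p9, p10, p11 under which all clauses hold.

p4 occurs only negated in the remaining clauses — set p4 = False.
Pure literal: p5 appears only negated; assign p5 = False.
Branch on p1: take p1 = False.
Branch on p2: take p2 = False.
  then p7 is forced to True.
The remaining clauses are satisfied by p3 = False, p6 = True, p8 = True, p9 = True, p10 = False, p11 = False.

p1=F, p2=F, p3=F, p4=F, p5=F, p6=T, p7=T, p8=T, p9=T, p10=F, p11=F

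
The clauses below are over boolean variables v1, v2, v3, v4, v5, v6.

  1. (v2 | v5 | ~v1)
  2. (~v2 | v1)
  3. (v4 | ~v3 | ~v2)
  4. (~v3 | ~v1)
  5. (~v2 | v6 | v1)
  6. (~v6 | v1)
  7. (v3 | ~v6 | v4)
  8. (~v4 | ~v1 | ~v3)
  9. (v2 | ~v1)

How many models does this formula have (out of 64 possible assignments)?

14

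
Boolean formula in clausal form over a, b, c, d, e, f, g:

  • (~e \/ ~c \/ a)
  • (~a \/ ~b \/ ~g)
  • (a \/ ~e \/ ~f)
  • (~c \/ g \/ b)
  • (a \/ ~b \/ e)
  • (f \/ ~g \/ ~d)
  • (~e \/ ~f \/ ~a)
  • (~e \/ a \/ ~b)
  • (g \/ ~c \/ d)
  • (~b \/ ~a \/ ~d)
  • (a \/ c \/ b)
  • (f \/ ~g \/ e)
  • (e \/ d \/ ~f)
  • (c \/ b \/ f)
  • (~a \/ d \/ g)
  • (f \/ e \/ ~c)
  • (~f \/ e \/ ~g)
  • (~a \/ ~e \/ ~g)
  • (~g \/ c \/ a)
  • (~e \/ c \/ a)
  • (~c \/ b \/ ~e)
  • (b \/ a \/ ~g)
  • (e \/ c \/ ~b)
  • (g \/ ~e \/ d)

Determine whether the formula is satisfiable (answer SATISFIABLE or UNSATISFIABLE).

SATISFIABLE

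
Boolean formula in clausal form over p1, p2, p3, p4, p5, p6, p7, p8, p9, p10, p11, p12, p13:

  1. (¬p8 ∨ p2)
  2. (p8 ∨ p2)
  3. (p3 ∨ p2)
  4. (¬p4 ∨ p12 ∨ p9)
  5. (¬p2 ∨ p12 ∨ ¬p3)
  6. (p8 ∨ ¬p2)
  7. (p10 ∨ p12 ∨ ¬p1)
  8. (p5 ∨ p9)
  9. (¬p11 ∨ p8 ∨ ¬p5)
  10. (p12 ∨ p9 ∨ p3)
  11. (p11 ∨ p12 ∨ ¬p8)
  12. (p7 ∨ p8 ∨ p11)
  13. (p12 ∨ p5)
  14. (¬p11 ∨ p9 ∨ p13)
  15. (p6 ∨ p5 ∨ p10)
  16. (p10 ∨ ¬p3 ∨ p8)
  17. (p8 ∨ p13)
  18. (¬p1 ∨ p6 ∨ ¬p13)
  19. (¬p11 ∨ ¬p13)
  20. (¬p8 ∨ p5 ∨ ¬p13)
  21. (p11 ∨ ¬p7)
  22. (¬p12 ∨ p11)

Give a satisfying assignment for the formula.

p1=True  p2=True  p3=False  p4=True  p5=True  p6=False  p7=True  p8=True  p9=True  p10=False  p11=True  p12=True  p13=False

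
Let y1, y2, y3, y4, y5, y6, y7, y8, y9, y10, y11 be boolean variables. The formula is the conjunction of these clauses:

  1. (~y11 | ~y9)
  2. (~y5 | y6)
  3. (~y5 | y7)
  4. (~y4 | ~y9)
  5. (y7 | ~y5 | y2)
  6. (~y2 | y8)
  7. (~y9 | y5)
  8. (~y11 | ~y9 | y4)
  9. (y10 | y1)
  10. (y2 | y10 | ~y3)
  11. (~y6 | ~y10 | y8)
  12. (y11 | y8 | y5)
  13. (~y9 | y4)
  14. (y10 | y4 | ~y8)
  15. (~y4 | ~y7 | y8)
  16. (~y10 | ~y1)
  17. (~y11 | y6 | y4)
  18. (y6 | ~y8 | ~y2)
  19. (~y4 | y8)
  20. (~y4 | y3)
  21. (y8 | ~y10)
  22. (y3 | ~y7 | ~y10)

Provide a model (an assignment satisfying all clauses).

y1 = F, y2 = F, y3 = T, y4 = F, y5 = T, y6 = T, y7 = T, y8 = T, y9 = F, y10 = T, y11 = F

Check each clause:
  1. (~y11 | ~y9) — ~y11 is true.
  2. (~y5 | y6) — y6 is true.
  3. (y7 | ~y5) — y7 is true.
  4. (~y4 | ~y9) — ~y4 is true.
  5. (~y5 | y2 | y7) — y7 is true.
  6. (~y2 | y8) — y8 is true.
  7. (y5 | ~y9) — y5 is true.
  8. (~y9 | y4 | ~y11) — ~y11 is true.
  9. (y1 | y10) — y10 is true.
  10. (y2 | ~y3 | y10) — y10 is true.
  11. (y8 | ~y10 | ~y6) — y8 is true.
  12. (y11 | y8 | y5) — y8 is true.
  13. (~y9 | y4) — ~y9 is true.
  14. (~y8 | y10 | y4) — y10 is true.
  15. (~y4 | ~y7 | y8) — y8 is true.
  16. (~y10 | ~y1) — ~y1 is true.
  17. (y6 | y4 | ~y11) — ~y11 is true.
  18. (y6 | ~y2 | ~y8) — ~y2 is true.
  19. (~y4 | y8) — y8 is true.
  20. (y3 | ~y4) — y3 is true.
  21. (y8 | ~y10) — y8 is true.
  22. (y3 | ~y7 | ~y10) — y3 is true.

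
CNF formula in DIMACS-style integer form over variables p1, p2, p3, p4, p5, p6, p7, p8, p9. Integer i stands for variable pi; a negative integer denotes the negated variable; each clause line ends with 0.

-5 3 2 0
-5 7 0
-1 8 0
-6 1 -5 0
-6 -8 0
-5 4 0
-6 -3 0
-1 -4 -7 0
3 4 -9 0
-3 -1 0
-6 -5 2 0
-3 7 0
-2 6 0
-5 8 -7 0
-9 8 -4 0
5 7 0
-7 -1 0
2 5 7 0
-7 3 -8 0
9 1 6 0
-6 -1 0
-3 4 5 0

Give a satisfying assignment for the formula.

p1 = F  p2 = T  p3 = F  p4 = F  p5 = F  p6 = T  p7 = T  p8 = F  p9 = F

Check each clause:
  1. (~p5 \/ p2 \/ p3) — p2 is true.
  2. (p7 \/ ~p5) — ~p5 is true.
  3. (~p1 \/ p8) — ~p1 is true.
  4. (p1 \/ ~p5 \/ ~p6) — ~p5 is true.
  5. (~p6 \/ ~p8) — ~p8 is true.
  6. (~p5 \/ p4) — ~p5 is true.
  7. (~p6 \/ ~p3) — ~p3 is true.
  8. (~p4 \/ ~p7 \/ ~p1) — ~p4 is true.
  9. (~p9 \/ p3 \/ p4) — ~p9 is true.
  10. (~p1 \/ ~p3) — ~p3 is true.
  11. (~p5 \/ p2 \/ ~p6) — p2 is true.
  12. (~p3 \/ p7) — ~p3 is true.
  13. (~p2 \/ p6) — p6 is true.
  14. (~p5 \/ ~p7 \/ p8) — ~p5 is true.
  15. (p8 \/ ~p4 \/ ~p9) — ~p4 is true.
  16. (p5 \/ p7) — p7 is true.
  17. (~p1 \/ ~p7) — ~p1 is true.
  18. (p7 \/ p5 \/ p2) — p2 is true.
  19. (p3 \/ ~p8 \/ ~p7) — ~p8 is true.
  20. (p1 \/ p9 \/ p6) — p6 is true.
  21. (~p6 \/ ~p1) — ~p1 is true.
  22. (p5 \/ p4 \/ ~p3) — ~p3 is true.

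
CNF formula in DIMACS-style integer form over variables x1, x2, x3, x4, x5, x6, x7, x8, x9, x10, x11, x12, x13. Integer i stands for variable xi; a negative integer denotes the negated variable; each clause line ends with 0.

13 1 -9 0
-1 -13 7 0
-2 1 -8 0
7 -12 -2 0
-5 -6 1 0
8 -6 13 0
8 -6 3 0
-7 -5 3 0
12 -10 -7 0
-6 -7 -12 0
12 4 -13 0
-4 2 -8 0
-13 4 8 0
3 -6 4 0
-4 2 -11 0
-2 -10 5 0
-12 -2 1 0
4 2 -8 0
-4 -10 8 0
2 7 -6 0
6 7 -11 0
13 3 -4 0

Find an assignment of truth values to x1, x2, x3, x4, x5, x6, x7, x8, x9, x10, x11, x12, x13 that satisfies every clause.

x1 = T, x2 = T, x3 = F, x4 = T, x5 = F, x6 = F, x7 = T, x8 = F, x9 = T, x10 = F, x11 = T, x12 = T, x13 = T

x10 occurs only negated in the remaining clauses — set x10 = False.
Set x1 = True and propagate.
Set x2 = True and propagate.
For the remaining variables, x3 = False, x4 = True, x5 = False, x6 = False, x7 = True, x8 = False, x9 = True, x11 = True, x12 = True, x13 = True works.
Every clause has at least one true literal under this assignment.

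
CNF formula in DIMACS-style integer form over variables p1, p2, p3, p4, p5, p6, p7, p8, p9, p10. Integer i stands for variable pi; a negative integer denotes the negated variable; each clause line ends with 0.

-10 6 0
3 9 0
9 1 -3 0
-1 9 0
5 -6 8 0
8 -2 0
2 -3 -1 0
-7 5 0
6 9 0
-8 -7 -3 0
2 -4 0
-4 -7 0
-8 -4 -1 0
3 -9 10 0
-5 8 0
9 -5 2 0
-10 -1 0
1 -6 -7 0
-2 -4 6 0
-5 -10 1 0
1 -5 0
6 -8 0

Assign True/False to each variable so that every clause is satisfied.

p1 = True, p2 = True, p3 = True, p4 = False, p5 = True, p6 = True, p7 = False, p8 = True, p9 = True, p10 = False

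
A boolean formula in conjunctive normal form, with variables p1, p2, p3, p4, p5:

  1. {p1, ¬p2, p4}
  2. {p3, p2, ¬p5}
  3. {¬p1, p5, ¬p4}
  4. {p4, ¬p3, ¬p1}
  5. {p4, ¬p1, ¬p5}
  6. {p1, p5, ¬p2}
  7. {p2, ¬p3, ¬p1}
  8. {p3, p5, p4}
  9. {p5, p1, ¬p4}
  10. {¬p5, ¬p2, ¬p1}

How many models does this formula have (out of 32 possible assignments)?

Satisfying assignments:
  p1=0 p2=0 p3=1 p4=0 p5=0
  p1=0 p2=0 p3=1 p4=0 p5=1
  p1=0 p2=0 p3=1 p4=1 p5=1
  p1=0 p2=1 p3=0 p4=1 p5=1
  p1=0 p2=1 p3=1 p4=1 p5=1
That's 5 in total.

5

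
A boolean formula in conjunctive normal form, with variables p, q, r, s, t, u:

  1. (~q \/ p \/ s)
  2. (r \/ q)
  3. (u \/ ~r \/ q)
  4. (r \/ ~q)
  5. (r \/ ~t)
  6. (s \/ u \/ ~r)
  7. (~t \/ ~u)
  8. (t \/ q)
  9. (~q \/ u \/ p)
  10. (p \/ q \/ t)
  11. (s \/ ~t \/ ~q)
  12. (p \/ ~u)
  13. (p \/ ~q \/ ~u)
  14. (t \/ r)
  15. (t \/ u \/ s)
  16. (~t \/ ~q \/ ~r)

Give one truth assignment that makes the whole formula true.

p=T  q=T  r=T  s=T  t=F  u=T

Check each clause:
  1. (s \/ p \/ ~q) — p is true.
  2. (q \/ r) — q is true.
  3. (~r \/ q \/ u) — q is true.
  4. (r \/ ~q) — r is true.
  5. (r \/ ~t) — r is true.
  6. (~r \/ u \/ s) — s is true.
  7. (~t \/ ~u) — ~t is true.
  8. (q \/ t) — q is true.
  9. (p \/ ~q \/ u) — p is true.
  10. (t \/ p \/ q) — p is true.
  11. (~q \/ ~t \/ s) — ~t is true.
  12. (~u \/ p) — p is true.
  13. (p \/ ~u \/ ~q) — p is true.
  14. (t \/ r) — r is true.
  15. (t \/ s \/ u) — s is true.
  16. (~q \/ ~t \/ ~r) — ~t is true.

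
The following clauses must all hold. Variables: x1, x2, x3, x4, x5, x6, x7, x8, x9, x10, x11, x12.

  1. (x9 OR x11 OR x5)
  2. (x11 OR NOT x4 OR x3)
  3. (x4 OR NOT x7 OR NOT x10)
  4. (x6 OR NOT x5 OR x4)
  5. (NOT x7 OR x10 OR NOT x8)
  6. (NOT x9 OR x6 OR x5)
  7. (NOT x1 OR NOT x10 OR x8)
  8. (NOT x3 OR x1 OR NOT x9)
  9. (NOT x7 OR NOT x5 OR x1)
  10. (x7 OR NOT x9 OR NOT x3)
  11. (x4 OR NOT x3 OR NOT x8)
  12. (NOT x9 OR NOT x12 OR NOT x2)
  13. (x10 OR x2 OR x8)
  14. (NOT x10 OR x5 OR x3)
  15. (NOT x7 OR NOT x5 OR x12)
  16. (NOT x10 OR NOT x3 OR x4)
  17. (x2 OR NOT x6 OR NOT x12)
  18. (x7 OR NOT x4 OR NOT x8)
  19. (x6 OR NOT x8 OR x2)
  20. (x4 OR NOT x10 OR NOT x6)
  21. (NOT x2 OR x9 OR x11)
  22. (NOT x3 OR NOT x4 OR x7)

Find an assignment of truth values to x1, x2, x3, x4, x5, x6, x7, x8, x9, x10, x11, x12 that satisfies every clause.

x11 occurs only positively in the remaining clauses — set x11 = True.
Try x1 = False.
Try x2 = True.
For the remaining variables, x3 = False, x4 = True, x5 = True, x6 = False, x7 = False, x8 = False, x9 = False, x10 = False, x12 = False works.
Check each clause:
  1. (x5 OR x9 OR x11) — x11 is true.
  2. (NOT x4 OR x11 OR x3) — x11 is true.
  3. (NOT x10 OR NOT x7 OR x4) — NOT x7 is true.
  4. (x6 OR NOT x5 OR x4) — x4 is true.
  5. (NOT x8 OR x10 OR NOT x7) — NOT x8 is true.
  6. (NOT x9 OR x6 OR x5) — x5 is true.
  7. (NOT x10 OR NOT x1 OR x8) — NOT x1 is true.
  8. (NOT x9 OR NOT x3 OR x1) — NOT x3 is true.
  9. (x1 OR NOT x7 OR NOT x5) — NOT x7 is true.
  10. (NOT x3 OR x7 OR NOT x9) — NOT x3 is true.
  11. (NOT x3 OR NOT x8 OR x4) — NOT x8 is true.
  12. (NOT x9 OR NOT x2 OR NOT x12) — NOT x12 is true.
  13. (x8 OR x2 OR x10) — x2 is true.
  14. (x3 OR NOT x10 OR x5) — x5 is true.
  15. (x12 OR NOT x7 OR NOT x5) — NOT x7 is true.
  16. (NOT x10 OR NOT x3 OR x4) — x4 is true.
  17. (NOT x6 OR x2 OR NOT x12) — x2 is true.
  18. (NOT x4 OR x7 OR NOT x8) — NOT x8 is true.
  19. (NOT x8 OR x2 OR x6) — NOT x8 is true.
  20. (x4 OR NOT x6 OR NOT x10) — NOT x6 is true.
  21. (x9 OR NOT x2 OR x11) — x11 is true.
  22. (NOT x3 OR NOT x4 OR x7) — NOT x3 is true.

x1=False  x2=True  x3=False  x4=True  x5=True  x6=False  x7=False  x8=False  x9=False  x10=False  x11=True  x12=False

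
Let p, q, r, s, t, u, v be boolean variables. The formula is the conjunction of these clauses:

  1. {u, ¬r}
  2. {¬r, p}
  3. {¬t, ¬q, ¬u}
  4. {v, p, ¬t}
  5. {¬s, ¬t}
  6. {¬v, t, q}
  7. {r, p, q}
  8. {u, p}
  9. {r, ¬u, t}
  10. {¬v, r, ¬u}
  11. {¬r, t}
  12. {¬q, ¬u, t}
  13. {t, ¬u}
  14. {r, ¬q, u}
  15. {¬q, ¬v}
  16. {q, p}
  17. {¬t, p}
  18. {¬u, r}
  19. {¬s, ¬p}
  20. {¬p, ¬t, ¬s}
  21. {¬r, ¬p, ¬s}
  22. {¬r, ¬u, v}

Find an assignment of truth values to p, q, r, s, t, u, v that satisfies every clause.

s occurs only negated in the remaining clauses — set s = False.
Try p = True.
Branch on q: take q = False.
For the remaining variables, r = False, t = False, u = False, v = False works.
Check each clause:
  1. {u, ¬r} — ¬r is true.
  2. {p, ¬r} — p is true.
  3. {¬t, ¬q, ¬u} — ¬u is true.
  4. {¬t, v, p} — p is true.
  5. {¬s, ¬t} — ¬t is true.
  6. {¬v, q, t} — ¬v is true.
  7. {r, q, p} — p is true.
  8. {p, u} — p is true.
  9. {¬u, t, r} — ¬u is true.
  10. {¬u, ¬v, r} — ¬v is true.
  11. {¬r, t} — ¬r is true.
  12. {¬q, t, ¬u} — ¬u is true.
  13. {¬u, t} — ¬u is true.
  14. {r, ¬q, u} — ¬q is true.
  15. {¬v, ¬q} — ¬v is true.
  16. {q, p} — p is true.
  17. {¬t, p} — p is true.
  18. {¬u, r} — ¬u is true.
  19. {¬p, ¬s} — ¬s is true.
  20. {¬t, ¬p, ¬s} — ¬t is true.
  21. {¬s, ¬p, ¬r} — ¬s is true.
  22. {¬u, ¬r, v} — ¬u is true.

p = 1, q = 0, r = 0, s = 0, t = 0, u = 0, v = 0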